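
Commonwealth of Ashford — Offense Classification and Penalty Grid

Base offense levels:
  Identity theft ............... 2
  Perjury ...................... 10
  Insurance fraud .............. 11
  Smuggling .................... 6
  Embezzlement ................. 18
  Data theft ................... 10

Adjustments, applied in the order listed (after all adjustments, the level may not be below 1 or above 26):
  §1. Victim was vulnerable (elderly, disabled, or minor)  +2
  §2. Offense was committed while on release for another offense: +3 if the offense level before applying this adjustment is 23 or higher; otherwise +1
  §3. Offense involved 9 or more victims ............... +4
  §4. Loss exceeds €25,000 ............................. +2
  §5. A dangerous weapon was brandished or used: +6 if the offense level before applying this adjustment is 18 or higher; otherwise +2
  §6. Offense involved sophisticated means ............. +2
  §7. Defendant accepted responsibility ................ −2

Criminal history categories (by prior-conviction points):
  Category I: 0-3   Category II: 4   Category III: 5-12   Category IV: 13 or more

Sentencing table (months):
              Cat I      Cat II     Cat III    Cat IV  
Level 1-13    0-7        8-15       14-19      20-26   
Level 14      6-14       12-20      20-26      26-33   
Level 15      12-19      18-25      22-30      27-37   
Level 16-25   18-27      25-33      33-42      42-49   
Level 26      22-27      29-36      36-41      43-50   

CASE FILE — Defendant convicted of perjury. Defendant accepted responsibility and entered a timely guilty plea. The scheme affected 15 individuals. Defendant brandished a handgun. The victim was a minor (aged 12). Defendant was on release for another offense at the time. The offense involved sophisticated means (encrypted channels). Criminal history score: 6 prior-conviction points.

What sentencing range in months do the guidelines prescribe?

Base offense level for perjury: 10.
§1 applies: 10 + 2 = 12.
§2 applies (level before this adjustment is 12 < 23, so +1): 12 + 1 = 13.
§3 applies: 13 + 4 = 17.
§5 applies (level before this adjustment is 17 < 18, so +2): 17 + 2 = 19.
§6 applies: 19 + 2 = 21.
§7 applies: 21 − 2 = 19.
Final offense level: 19.
Criminal history: 6 prior points → Category III (5-12).
Level 19 falls in the 16-25 band.
Grid: Level 16-25 × Category III = 33-42 months.

33-42 months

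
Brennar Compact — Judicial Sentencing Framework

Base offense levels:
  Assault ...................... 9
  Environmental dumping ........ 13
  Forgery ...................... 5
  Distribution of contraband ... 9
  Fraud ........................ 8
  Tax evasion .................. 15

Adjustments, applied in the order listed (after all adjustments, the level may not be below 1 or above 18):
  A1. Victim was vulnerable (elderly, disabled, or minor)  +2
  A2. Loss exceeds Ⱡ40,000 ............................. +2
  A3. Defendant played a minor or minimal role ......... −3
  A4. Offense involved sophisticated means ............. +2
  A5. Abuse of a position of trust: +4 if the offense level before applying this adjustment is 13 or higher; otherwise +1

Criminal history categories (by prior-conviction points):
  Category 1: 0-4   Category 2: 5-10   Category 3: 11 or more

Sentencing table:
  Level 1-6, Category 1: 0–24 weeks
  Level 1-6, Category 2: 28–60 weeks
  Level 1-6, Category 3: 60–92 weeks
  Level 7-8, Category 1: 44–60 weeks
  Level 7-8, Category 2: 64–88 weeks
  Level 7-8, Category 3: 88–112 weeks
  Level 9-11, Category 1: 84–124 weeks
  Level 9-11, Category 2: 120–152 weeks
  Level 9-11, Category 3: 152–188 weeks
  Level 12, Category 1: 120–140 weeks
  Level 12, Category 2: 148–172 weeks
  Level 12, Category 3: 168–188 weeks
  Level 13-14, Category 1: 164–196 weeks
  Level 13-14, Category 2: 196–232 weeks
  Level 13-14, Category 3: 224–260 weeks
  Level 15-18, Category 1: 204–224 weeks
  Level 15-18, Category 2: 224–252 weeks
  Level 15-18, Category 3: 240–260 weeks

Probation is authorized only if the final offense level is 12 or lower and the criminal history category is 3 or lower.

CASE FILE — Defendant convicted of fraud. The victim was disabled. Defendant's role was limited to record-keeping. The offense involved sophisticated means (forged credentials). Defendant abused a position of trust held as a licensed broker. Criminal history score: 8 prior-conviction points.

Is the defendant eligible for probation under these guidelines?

Yes

Base offense level for fraud: 8.
A1 applies: 8 + 2 = 10.
A3 applies: 10 − 3 = 7.
A4 applies: 7 + 2 = 9.
A5 applies (level before this adjustment is 9 < 13, so +1): 9 + 1 = 10.
Final offense level: 10.
Criminal history: 8 prior points → Category 2 (5-10).
Level 10 falls in the 9-11 band.
Grid: Level 9-11 × Category 2 = 120-152 weeks.
Probation check: level 10 ≤ 12 and category 2 ≤ 3 → eligible.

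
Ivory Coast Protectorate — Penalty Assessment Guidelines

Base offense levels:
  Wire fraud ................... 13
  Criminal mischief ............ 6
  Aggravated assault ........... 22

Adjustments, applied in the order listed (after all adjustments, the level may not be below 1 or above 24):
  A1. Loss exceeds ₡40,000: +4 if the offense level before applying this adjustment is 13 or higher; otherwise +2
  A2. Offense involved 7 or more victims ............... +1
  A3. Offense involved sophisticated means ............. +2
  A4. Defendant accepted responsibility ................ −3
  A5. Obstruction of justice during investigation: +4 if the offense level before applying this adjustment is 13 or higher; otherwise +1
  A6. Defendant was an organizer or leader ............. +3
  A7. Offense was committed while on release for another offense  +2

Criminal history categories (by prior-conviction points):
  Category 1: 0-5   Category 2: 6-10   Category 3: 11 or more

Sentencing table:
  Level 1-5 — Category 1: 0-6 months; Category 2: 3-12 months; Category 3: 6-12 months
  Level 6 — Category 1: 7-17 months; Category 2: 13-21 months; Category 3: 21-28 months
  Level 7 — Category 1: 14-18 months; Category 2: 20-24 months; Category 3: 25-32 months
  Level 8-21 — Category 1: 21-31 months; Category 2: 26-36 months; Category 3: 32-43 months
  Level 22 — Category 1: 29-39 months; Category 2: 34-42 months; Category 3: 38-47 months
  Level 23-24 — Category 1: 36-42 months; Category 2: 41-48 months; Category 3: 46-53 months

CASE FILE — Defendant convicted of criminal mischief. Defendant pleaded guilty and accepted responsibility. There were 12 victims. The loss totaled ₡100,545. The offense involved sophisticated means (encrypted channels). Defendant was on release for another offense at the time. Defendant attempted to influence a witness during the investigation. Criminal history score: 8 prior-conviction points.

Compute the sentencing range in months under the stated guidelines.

Base offense level for criminal mischief: 6.
A1 applies (level before this adjustment is 6 < 13, so +2): 6 + 2 = 8.
A2 applies: 8 + 1 = 9.
A3 applies: 9 + 2 = 11.
A4 applies: 11 − 3 = 8.
A5 applies (level before this adjustment is 8 < 13, so +1): 8 + 1 = 9.
A6 does not apply.
A7 applies: 9 + 2 = 11.
Final offense level: 11.
Criminal history: 8 prior points → Category 2 (6-10).
Level 11 falls in the 8-21 band.
Grid: Level 8-21 × Category 2 = 26-36 months.

26-36 months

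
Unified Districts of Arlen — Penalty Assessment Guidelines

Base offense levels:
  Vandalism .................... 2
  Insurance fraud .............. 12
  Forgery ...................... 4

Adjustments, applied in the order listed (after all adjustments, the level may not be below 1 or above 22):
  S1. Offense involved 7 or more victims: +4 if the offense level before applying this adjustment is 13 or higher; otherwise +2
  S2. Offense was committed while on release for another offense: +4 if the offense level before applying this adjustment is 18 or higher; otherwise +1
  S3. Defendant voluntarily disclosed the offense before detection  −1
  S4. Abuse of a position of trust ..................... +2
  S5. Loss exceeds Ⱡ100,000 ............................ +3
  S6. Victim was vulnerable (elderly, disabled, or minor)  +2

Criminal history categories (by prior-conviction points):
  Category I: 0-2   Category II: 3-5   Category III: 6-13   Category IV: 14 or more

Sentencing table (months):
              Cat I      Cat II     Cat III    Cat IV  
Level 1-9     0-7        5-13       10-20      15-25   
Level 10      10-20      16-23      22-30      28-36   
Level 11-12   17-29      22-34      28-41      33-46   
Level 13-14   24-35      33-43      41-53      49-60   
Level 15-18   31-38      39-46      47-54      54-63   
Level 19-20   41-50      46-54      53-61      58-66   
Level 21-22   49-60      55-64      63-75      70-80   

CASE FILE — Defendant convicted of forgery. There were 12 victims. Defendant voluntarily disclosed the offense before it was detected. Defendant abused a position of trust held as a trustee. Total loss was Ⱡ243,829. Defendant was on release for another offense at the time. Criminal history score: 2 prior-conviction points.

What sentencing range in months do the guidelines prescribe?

Base offense level for forgery: 4.
S1 applies (level before this adjustment is 4 < 13, so +2): 4 + 2 = 6.
S2 applies (level before this adjustment is 6 < 18, so +1): 6 + 1 = 7.
S3 applies: 7 − 1 = 6.
S4 applies: 6 + 2 = 8.
S5 applies: 8 + 3 = 11.
S6 does not apply.
Final offense level: 11.
Criminal history: 2 prior points → Category I (0-2).
Level 11 falls in the 11-12 band.
Grid: Level 11-12 × Category I = 17-29 months.

17-29 months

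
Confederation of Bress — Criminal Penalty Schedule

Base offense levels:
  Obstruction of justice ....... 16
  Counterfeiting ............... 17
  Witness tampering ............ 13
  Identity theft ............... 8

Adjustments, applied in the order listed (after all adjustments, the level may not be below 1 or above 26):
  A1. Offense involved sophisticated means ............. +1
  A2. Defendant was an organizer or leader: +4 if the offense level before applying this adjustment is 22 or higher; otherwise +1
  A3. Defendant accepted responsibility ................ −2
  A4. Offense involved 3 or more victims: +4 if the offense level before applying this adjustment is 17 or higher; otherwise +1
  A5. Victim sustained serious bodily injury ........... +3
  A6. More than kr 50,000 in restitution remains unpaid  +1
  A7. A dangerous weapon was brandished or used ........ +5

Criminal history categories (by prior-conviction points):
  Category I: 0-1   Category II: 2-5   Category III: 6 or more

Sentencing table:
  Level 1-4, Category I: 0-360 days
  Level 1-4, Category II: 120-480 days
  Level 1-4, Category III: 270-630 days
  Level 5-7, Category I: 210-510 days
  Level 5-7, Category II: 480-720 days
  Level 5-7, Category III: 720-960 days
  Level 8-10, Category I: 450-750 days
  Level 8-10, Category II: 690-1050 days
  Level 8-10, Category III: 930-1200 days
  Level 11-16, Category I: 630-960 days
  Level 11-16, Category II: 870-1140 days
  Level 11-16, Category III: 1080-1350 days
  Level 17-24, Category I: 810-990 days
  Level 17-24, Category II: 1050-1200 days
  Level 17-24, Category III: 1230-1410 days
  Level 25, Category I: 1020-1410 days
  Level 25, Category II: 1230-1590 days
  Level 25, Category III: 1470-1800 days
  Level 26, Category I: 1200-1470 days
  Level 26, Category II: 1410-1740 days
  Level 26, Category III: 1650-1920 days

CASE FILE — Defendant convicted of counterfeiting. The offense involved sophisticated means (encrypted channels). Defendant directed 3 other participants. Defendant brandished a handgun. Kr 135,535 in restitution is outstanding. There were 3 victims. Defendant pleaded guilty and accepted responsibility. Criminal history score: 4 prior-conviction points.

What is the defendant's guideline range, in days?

Base offense level for counterfeiting: 17.
A1 applies: 17 + 1 = 18.
A2 applies (level before this adjustment is 18 < 22, so +1): 18 + 1 = 19.
A3 applies: 19 − 2 = 17.
A4 applies (level before this adjustment is 17 ≥ 17, so +4): 17 + 4 = 21.
A5 does not apply.
A6 applies: 21 + 1 = 22.
A7 applies: 22 + 5 = 27.
Level 27 exceeds the maximum of 26; capped at 26.
Final offense level: 26.
Criminal history: 4 prior points → Category II (2-5).
Level 26 falls in the 26 band.
Grid: Level 26 × Category II = 1410-1740 days.

1410-1740 days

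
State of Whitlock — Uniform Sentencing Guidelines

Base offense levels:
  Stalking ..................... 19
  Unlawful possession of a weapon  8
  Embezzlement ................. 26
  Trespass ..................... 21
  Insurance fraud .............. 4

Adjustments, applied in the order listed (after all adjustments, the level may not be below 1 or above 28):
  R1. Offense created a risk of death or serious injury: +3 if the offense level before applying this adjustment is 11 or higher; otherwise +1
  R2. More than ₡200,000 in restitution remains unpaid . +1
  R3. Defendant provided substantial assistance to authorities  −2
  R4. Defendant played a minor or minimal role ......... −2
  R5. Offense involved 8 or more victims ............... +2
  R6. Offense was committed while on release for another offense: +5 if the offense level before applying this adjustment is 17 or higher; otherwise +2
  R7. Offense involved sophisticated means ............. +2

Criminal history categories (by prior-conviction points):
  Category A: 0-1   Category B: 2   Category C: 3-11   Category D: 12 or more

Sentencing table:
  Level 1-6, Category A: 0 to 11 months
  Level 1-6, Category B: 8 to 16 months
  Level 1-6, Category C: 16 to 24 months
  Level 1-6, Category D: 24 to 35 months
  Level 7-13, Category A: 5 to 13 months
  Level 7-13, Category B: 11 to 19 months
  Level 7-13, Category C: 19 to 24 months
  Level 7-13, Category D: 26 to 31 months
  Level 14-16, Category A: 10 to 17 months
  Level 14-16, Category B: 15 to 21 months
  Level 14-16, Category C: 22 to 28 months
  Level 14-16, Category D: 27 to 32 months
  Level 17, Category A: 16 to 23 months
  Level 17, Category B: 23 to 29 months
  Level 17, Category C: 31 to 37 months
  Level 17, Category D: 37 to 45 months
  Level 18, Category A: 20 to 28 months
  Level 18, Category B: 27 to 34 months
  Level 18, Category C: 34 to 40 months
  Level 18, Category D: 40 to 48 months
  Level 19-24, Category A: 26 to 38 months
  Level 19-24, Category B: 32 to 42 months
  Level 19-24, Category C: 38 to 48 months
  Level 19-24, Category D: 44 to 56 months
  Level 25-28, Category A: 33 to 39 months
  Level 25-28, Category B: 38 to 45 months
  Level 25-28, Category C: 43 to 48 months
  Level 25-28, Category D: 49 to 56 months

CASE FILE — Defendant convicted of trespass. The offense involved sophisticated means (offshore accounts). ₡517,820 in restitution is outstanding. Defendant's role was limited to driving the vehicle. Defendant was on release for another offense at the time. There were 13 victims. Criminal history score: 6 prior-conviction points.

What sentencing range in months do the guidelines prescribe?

43-48 months

Base offense level for trespass: 21.
R1 does not apply.
R2 applies: 21 + 1 = 22.
R3 does not apply.
R4 applies: 22 − 2 = 20.
R5 applies: 20 + 2 = 22.
R6 applies (level before this adjustment is 22 ≥ 17, so +5): 22 + 5 = 27.
R7 applies: 27 + 2 = 29.
Level 29 exceeds the maximum of 28; capped at 28.
Final offense level: 28.
Criminal history: 6 prior points → Category C (3-11).
Level 28 falls in the 25-28 band.
Grid: Level 25-28 × Category C = 43-48 months.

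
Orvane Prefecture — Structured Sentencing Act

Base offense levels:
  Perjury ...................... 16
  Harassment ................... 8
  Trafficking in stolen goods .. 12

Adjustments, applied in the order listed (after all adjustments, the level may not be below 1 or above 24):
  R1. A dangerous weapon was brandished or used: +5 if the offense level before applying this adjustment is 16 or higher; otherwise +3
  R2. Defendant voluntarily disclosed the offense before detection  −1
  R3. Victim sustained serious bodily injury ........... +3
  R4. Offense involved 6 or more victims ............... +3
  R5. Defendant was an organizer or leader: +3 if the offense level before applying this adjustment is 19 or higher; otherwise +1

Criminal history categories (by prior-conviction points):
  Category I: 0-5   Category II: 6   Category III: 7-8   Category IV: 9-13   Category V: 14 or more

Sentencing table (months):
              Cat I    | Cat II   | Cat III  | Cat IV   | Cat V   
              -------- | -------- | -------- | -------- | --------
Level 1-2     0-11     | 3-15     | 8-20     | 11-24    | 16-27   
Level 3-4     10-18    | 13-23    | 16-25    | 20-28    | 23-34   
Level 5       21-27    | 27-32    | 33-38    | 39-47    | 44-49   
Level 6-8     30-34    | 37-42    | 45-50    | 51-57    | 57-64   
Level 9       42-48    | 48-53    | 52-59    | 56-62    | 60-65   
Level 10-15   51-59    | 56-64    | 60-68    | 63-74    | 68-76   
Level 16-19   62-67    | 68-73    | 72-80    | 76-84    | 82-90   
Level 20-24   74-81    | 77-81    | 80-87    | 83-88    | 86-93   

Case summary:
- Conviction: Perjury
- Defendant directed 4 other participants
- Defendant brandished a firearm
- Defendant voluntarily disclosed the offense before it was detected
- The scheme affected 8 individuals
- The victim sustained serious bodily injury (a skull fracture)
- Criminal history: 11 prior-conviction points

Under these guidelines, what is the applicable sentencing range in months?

Base offense level for perjury: 16.
R1 applies (level before this adjustment is 16 ≥ 16, so +5): 16 + 5 = 21.
R2 applies: 21 − 1 = 20.
R3 applies: 20 + 3 = 23.
R4 applies: 23 + 3 = 26.
R5 applies (level before this adjustment is 26 ≥ 19, so +3): 26 + 3 = 29.
Level 29 exceeds the maximum of 24; capped at 24.
Final offense level: 24.
Criminal history: 11 prior points → Category IV (9-13).
Level 24 falls in the 20-24 band.
Grid: Level 20-24 × Category IV = 83-88 months.

83-88 months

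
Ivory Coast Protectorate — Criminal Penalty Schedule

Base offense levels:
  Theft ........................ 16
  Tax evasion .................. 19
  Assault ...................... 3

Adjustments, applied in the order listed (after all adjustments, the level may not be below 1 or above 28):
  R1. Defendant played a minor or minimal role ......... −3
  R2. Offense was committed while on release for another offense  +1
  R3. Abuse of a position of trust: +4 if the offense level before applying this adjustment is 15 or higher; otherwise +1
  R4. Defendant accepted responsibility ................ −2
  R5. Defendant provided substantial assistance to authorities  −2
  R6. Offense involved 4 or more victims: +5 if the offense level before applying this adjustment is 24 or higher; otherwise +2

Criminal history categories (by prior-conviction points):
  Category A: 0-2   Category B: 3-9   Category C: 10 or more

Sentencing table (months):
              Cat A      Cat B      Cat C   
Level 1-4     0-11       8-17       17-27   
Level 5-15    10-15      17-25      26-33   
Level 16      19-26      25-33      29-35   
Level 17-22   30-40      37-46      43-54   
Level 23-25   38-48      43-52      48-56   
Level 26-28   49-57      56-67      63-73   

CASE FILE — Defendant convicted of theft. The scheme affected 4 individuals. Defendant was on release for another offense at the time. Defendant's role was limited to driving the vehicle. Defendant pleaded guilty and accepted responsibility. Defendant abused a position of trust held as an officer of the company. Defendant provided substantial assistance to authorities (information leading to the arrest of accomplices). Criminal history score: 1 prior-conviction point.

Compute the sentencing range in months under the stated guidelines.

Base offense level for theft: 16.
R1 applies: 16 − 3 = 13.
R2 applies: 13 + 1 = 14.
R3 applies (level before this adjustment is 14 < 15, so +1): 14 + 1 = 15.
R4 applies: 15 − 2 = 13.
R5 applies: 13 − 2 = 11.
R6 applies (level before this adjustment is 11 < 24, so +2): 11 + 2 = 13.
Final offense level: 13.
Criminal history: 1 prior point → Category A (0-2).
Level 13 falls in the 5-15 band.
Grid: Level 5-15 × Category A = 10-15 months.

10-15 months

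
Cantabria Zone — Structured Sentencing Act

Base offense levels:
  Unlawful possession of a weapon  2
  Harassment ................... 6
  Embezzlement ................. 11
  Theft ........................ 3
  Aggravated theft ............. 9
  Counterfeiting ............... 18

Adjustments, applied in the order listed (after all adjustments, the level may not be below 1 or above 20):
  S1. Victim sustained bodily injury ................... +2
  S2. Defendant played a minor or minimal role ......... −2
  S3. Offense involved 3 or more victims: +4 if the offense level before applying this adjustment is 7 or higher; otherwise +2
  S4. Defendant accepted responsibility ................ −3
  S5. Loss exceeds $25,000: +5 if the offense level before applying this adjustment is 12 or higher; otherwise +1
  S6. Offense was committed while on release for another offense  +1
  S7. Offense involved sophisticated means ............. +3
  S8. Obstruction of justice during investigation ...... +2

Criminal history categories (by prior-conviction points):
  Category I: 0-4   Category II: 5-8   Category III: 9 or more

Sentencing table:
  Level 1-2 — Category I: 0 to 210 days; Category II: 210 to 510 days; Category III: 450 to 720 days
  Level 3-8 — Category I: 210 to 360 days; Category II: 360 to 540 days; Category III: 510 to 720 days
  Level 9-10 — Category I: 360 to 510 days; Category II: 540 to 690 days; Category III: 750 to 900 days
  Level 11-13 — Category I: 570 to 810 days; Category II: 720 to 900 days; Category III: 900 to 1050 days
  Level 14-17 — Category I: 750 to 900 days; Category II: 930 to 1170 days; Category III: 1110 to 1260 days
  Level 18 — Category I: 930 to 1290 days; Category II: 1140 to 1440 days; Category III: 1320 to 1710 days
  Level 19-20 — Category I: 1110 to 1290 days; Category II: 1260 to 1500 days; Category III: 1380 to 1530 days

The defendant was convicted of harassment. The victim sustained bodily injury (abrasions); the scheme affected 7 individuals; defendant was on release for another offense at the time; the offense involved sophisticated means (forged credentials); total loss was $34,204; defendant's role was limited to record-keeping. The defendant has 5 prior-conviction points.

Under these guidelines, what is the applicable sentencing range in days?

720-900 days

Base offense level for harassment: 6.
S1 applies: 6 + 2 = 8.
S2 applies: 8 − 2 = 6.
S3 applies (level before this adjustment is 6 < 7, so +2): 6 + 2 = 8.
S4 does not apply.
S5 applies (level before this adjustment is 8 < 12, so +1): 8 + 1 = 9.
S6 applies: 9 + 1 = 10.
S7 applies: 10 + 3 = 13.
Final offense level: 13.
Criminal history: 5 prior points → Category II (5-8).
Level 13 falls in the 11-13 band.
Grid: Level 11-13 × Category II = 720-900 days.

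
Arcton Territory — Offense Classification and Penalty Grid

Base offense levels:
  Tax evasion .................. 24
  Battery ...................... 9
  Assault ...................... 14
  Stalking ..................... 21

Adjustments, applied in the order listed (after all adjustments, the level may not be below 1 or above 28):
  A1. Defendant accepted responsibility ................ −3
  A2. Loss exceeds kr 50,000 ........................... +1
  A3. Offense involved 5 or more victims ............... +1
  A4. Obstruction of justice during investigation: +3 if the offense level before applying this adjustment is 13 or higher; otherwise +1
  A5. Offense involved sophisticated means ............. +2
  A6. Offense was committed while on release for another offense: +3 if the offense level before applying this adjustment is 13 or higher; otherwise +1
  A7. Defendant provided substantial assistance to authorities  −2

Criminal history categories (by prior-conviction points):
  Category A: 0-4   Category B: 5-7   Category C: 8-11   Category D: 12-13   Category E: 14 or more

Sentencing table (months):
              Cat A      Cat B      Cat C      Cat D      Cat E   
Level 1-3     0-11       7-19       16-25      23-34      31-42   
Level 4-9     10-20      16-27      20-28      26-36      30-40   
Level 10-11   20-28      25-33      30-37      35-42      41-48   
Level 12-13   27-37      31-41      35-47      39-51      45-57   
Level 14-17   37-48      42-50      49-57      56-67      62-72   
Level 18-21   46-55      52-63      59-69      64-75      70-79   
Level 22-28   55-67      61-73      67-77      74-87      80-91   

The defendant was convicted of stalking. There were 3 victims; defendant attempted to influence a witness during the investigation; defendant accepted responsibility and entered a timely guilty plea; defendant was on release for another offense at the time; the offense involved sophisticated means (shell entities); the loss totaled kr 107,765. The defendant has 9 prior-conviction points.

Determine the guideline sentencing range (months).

67-77 months

Base offense level for stalking: 21.
A1 applies: 21 − 3 = 18.
A2 applies: 18 + 1 = 19.
A4 applies (level before this adjustment is 19 ≥ 13, so +3): 19 + 3 = 22.
A5 applies: 22 + 2 = 24.
A6 applies (level before this adjustment is 24 ≥ 13, so +3): 24 + 3 = 27.
A7 does not apply.
Final offense level: 27.
Criminal history: 9 prior points → Category C (8-11).
Level 27 falls in the 22-28 band.
Grid: Level 22-28 × Category C = 67-77 months.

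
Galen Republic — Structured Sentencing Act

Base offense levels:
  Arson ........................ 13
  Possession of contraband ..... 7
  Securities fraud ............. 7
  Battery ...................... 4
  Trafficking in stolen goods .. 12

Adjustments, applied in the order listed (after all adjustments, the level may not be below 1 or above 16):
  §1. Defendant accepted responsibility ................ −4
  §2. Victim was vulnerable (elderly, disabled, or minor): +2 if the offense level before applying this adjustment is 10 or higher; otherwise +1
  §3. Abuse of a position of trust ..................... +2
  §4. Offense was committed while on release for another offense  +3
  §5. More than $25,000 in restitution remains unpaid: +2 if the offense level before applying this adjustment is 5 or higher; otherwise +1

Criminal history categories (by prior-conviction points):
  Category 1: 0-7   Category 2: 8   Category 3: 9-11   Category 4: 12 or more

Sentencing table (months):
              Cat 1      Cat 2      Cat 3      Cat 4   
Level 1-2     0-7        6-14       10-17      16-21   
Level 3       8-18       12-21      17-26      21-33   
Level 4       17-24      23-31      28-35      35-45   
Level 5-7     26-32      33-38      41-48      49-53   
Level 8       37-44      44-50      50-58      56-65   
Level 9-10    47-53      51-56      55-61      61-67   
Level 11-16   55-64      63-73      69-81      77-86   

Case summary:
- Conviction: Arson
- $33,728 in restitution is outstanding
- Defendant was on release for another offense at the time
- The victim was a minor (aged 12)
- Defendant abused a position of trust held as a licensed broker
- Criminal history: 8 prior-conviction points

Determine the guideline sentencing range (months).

63-73 months

Base offense level for arson: 13.
§1 does not apply.
§2 applies (level before this adjustment is 13 ≥ 10, so +2): 13 + 2 = 15.
§3 applies: 15 + 2 = 17.
§4 applies: 17 + 3 = 20.
§5 applies (level before this adjustment is 20 ≥ 5, so +2): 20 + 2 = 22.
Level 22 exceeds the maximum of 16; capped at 16.
Final offense level: 16.
Criminal history: 8 prior points → Category 2 (8).
Level 16 falls in the 11-16 band.
Grid: Level 11-16 × Category 2 = 63-73 months.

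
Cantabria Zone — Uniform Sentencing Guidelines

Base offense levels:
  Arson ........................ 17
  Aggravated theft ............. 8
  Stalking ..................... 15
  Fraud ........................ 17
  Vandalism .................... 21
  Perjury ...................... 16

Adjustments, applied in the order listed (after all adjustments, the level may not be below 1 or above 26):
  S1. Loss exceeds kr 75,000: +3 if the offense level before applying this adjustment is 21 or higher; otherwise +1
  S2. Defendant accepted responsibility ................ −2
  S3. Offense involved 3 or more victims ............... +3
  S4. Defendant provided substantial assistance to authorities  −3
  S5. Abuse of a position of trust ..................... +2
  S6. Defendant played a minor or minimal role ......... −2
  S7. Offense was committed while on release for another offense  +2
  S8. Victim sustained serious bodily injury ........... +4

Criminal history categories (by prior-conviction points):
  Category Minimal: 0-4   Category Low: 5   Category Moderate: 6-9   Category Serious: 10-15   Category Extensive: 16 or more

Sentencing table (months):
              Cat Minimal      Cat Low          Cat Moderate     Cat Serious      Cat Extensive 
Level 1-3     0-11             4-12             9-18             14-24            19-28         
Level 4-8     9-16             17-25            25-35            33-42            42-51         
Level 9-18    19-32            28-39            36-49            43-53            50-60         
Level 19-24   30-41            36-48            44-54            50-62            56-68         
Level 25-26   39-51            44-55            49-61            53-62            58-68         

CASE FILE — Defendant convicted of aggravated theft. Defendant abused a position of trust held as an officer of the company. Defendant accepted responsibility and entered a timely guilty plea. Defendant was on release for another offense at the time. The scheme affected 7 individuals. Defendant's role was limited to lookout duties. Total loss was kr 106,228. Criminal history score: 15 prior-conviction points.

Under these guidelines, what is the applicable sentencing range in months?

Base offense level for aggravated theft: 8.
S1 applies (level before this adjustment is 8 < 21, so +1): 8 + 1 = 9.
S2 applies: 9 − 2 = 7.
S3 applies: 7 + 3 = 10.
S5 applies: 10 + 2 = 12.
S6 applies: 12 − 2 = 10.
S7 applies: 10 + 2 = 12.
Final offense level: 12.
Criminal history: 15 prior points → Category Serious (10-15).
Level 12 falls in the 9-18 band.
Grid: Level 9-18 × Category Serious = 43-53 months.

43-53 months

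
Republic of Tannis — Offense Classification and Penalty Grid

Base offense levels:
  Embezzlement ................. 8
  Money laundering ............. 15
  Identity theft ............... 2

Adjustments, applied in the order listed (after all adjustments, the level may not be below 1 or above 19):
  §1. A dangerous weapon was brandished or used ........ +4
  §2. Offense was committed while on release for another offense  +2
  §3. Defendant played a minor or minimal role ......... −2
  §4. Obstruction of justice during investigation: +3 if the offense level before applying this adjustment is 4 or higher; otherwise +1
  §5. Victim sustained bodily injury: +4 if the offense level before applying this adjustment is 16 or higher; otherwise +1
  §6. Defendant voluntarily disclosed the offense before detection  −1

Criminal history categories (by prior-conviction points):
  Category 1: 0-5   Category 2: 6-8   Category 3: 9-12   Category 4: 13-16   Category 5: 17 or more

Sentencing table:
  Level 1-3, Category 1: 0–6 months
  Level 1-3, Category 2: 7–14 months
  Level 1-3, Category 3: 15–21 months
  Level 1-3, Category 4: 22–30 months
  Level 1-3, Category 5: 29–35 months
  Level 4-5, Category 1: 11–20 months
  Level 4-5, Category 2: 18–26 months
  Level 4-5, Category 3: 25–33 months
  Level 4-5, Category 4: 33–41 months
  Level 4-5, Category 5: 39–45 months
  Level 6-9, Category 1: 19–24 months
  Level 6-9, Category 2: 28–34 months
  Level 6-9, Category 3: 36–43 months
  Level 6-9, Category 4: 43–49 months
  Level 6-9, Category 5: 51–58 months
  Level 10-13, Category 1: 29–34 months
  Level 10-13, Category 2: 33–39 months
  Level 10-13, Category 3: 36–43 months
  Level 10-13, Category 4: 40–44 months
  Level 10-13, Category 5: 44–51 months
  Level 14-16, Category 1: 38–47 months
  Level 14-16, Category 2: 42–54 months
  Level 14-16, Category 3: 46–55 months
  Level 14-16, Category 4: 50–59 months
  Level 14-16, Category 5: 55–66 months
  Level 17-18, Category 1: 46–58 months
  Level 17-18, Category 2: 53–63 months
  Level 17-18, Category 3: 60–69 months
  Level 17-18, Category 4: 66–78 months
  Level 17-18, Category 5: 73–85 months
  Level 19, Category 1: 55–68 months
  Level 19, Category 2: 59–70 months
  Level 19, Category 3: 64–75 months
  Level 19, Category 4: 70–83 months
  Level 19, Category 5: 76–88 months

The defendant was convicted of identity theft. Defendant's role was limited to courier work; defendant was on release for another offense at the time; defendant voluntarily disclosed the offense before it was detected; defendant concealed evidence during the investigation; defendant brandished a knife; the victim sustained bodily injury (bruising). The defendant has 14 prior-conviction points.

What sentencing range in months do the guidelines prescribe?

Base offense level for identity theft: 2.
§1 applies: 2 + 4 = 6.
§2 applies: 6 + 2 = 8.
§3 applies: 8 − 2 = 6.
§4 applies (level before this adjustment is 6 ≥ 4, so +3): 6 + 3 = 9.
§5 applies (level before this adjustment is 9 < 16, so +1): 9 + 1 = 10.
§6 applies: 10 − 1 = 9.
Final offense level: 9.
Criminal history: 14 prior points → Category 4 (13-16).
Level 9 falls in the 6-9 band.
Grid: Level 6-9 × Category 4 = 43-49 months.

43-49 months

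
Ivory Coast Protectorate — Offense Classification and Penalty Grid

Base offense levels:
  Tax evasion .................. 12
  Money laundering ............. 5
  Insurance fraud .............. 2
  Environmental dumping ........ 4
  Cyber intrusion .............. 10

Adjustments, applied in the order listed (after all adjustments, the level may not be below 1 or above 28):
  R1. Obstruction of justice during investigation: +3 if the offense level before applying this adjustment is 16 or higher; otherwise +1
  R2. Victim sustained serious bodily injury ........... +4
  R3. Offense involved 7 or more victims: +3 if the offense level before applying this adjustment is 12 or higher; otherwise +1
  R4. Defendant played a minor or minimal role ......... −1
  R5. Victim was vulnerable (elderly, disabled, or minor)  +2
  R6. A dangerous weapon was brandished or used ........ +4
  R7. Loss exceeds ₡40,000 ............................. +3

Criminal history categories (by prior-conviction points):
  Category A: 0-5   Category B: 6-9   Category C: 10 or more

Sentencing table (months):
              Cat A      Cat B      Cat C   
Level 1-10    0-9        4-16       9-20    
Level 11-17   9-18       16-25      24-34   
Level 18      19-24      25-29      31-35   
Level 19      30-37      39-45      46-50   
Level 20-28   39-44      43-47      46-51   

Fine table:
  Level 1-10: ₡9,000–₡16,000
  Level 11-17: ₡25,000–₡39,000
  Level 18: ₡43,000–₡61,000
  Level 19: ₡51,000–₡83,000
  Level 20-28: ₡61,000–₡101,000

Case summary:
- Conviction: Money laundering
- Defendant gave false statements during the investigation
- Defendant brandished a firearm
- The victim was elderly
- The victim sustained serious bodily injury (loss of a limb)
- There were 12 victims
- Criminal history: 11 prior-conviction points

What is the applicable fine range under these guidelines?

Base offense level for money laundering: 5.
R1 applies (level before this adjustment is 5 < 16, so +1): 5 + 1 = 6.
R2 applies: 6 + 4 = 10.
R3 applies (level before this adjustment is 10 < 12, so +1): 10 + 1 = 11.
R4 does not apply.
R5 applies: 11 + 2 = 13.
R6 applies: 13 + 4 = 17.
Final offense level: 17.
Level 17 falls in the 11-17 band.
Fine table: Level 11-17 → ₡25,000–₡39,000.

₡25,000–₡39,000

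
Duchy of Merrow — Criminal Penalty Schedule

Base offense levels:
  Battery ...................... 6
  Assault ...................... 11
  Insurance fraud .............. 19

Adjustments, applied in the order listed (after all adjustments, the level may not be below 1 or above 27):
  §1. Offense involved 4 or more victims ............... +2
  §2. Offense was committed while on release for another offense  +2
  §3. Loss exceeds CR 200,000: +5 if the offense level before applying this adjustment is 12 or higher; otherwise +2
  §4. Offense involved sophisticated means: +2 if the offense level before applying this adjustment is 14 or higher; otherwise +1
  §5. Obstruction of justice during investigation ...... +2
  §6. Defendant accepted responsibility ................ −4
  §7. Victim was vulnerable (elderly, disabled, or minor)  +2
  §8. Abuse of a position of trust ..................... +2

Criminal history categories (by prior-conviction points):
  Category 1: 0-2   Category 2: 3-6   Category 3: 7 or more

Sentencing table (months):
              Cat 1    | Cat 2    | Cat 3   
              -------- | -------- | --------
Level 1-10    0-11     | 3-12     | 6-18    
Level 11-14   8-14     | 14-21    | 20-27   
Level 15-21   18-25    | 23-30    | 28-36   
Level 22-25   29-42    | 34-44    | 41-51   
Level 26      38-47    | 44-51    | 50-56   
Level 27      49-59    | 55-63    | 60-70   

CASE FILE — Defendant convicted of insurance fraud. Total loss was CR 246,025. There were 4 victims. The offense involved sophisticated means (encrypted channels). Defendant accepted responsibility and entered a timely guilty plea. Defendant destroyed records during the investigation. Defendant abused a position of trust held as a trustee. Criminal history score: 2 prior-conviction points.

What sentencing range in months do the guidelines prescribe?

49-59 months

Base offense level for insurance fraud: 19.
§1 applies: 19 + 2 = 21.
§3 applies (level before this adjustment is 21 ≥ 12, so +5): 21 + 5 = 26.
§4 applies (level before this adjustment is 26 ≥ 14, so +2): 26 + 2 = 28.
§5 applies: 28 + 2 = 30.
§6 applies: 30 − 4 = 26.
§8 applies: 26 + 2 = 28.
Level 28 exceeds the maximum of 27; capped at 27.
Final offense level: 27.
Criminal history: 2 prior points → Category 1 (0-2).
Level 27 falls in the 27 band.
Grid: Level 27 × Category 1 = 49-59 months.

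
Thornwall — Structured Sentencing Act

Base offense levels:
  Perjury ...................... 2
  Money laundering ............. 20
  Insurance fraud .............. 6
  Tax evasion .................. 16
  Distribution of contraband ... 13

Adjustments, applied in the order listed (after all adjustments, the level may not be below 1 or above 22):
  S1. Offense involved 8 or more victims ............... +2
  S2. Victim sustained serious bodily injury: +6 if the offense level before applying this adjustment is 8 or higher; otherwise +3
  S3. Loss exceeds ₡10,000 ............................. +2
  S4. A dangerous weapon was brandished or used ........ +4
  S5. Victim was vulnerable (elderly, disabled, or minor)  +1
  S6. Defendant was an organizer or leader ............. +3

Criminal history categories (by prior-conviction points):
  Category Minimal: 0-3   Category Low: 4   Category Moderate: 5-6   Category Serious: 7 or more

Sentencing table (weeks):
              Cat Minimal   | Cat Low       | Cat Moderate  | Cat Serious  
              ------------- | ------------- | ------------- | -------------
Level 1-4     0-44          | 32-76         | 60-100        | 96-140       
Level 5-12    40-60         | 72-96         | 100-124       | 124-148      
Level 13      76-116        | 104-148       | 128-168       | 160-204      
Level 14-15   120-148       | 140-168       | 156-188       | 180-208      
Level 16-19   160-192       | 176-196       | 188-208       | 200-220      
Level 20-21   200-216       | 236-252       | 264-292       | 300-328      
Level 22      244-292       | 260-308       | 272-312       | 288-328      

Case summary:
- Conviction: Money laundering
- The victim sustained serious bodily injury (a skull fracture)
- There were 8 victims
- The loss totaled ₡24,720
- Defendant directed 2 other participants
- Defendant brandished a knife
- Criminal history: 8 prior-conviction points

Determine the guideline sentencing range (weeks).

Base offense level for money laundering: 20.
S1 applies: 20 + 2 = 22.
S2 applies (level before this adjustment is 22 ≥ 8, so +6): 22 + 6 = 28.
S3 applies: 28 + 2 = 30.
S4 applies: 30 + 4 = 34.
S5 does not apply.
S6 applies: 34 + 3 = 37.
Level 37 exceeds the maximum of 22; capped at 22.
Final offense level: 22.
Criminal history: 8 prior points → Category Serious (7+).
Level 22 falls in the 22 band.
Grid: Level 22 × Category Serious = 288-328 weeks.

288-328 weeks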